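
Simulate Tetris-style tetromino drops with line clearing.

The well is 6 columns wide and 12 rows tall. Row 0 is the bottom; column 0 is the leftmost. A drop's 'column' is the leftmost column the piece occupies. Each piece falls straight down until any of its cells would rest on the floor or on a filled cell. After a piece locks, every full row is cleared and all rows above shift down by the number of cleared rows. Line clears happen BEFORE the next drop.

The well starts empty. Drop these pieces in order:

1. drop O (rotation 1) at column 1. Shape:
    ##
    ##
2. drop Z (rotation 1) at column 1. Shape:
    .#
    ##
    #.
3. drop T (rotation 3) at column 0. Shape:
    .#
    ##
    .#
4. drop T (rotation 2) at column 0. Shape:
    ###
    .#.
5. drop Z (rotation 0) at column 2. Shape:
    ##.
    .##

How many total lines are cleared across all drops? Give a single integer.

Answer: 0

Derivation:
Drop 1: O rot1 at col 1 lands with bottom-row=0; cleared 0 line(s) (total 0); column heights now [0 2 2 0 0 0], max=2
Drop 2: Z rot1 at col 1 lands with bottom-row=2; cleared 0 line(s) (total 0); column heights now [0 4 5 0 0 0], max=5
Drop 3: T rot3 at col 0 lands with bottom-row=4; cleared 0 line(s) (total 0); column heights now [6 7 5 0 0 0], max=7
Drop 4: T rot2 at col 0 lands with bottom-row=7; cleared 0 line(s) (total 0); column heights now [9 9 9 0 0 0], max=9
Drop 5: Z rot0 at col 2 lands with bottom-row=8; cleared 0 line(s) (total 0); column heights now [9 9 10 10 9 0], max=10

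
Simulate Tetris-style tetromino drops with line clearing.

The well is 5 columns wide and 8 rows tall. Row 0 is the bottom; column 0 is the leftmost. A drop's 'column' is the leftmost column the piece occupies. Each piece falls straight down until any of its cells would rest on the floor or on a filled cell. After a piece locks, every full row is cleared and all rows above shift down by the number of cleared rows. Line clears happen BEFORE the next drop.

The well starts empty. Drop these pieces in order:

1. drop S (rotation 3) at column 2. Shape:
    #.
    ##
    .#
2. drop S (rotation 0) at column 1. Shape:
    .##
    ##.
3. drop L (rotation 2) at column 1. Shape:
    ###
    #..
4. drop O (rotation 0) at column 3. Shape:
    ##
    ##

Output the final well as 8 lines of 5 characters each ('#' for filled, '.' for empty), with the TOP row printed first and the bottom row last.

Answer: ...##
...##
.###.
.###.
.##..
..#..
..##.
...#.

Derivation:
Drop 1: S rot3 at col 2 lands with bottom-row=0; cleared 0 line(s) (total 0); column heights now [0 0 3 2 0], max=3
Drop 2: S rot0 at col 1 lands with bottom-row=3; cleared 0 line(s) (total 0); column heights now [0 4 5 5 0], max=5
Drop 3: L rot2 at col 1 lands with bottom-row=4; cleared 0 line(s) (total 0); column heights now [0 6 6 6 0], max=6
Drop 4: O rot0 at col 3 lands with bottom-row=6; cleared 0 line(s) (total 0); column heights now [0 6 6 8 8], max=8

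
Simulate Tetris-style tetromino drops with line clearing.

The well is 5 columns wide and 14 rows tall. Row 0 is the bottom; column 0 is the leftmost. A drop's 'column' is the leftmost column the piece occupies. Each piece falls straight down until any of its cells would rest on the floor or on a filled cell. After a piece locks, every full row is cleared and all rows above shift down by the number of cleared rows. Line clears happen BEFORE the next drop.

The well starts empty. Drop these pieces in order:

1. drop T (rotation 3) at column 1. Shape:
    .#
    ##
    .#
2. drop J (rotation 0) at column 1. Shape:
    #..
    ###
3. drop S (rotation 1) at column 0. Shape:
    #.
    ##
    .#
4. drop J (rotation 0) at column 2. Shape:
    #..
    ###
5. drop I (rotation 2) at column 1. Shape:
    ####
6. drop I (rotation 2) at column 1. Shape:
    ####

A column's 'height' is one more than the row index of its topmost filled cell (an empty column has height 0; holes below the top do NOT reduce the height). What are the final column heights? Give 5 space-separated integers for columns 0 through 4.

Answer: 7 8 8 8 8

Derivation:
Drop 1: T rot3 at col 1 lands with bottom-row=0; cleared 0 line(s) (total 0); column heights now [0 2 3 0 0], max=3
Drop 2: J rot0 at col 1 lands with bottom-row=3; cleared 0 line(s) (total 0); column heights now [0 5 4 4 0], max=5
Drop 3: S rot1 at col 0 lands with bottom-row=5; cleared 0 line(s) (total 0); column heights now [8 7 4 4 0], max=8
Drop 4: J rot0 at col 2 lands with bottom-row=4; cleared 0 line(s) (total 0); column heights now [8 7 6 5 5], max=8
Drop 5: I rot2 at col 1 lands with bottom-row=7; cleared 1 line(s) (total 1); column heights now [7 7 6 5 5], max=7
Drop 6: I rot2 at col 1 lands with bottom-row=7; cleared 0 line(s) (total 1); column heights now [7 8 8 8 8], max=8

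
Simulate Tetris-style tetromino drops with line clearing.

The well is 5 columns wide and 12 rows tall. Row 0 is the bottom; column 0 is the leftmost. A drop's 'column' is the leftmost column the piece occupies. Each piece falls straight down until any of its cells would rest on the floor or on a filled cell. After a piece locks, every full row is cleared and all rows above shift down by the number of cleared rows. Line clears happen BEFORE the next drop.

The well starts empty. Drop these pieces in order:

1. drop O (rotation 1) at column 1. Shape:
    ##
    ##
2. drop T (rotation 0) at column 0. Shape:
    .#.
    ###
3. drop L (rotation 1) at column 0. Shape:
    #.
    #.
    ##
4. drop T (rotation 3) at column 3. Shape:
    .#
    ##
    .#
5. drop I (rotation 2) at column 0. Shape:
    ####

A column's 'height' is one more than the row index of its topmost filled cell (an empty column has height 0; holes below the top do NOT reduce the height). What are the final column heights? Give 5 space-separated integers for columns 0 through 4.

Answer: 8 8 8 8 3

Derivation:
Drop 1: O rot1 at col 1 lands with bottom-row=0; cleared 0 line(s) (total 0); column heights now [0 2 2 0 0], max=2
Drop 2: T rot0 at col 0 lands with bottom-row=2; cleared 0 line(s) (total 0); column heights now [3 4 3 0 0], max=4
Drop 3: L rot1 at col 0 lands with bottom-row=4; cleared 0 line(s) (total 0); column heights now [7 5 3 0 0], max=7
Drop 4: T rot3 at col 3 lands with bottom-row=0; cleared 0 line(s) (total 0); column heights now [7 5 3 2 3], max=7
Drop 5: I rot2 at col 0 lands with bottom-row=7; cleared 0 line(s) (total 0); column heights now [8 8 8 8 3], max=8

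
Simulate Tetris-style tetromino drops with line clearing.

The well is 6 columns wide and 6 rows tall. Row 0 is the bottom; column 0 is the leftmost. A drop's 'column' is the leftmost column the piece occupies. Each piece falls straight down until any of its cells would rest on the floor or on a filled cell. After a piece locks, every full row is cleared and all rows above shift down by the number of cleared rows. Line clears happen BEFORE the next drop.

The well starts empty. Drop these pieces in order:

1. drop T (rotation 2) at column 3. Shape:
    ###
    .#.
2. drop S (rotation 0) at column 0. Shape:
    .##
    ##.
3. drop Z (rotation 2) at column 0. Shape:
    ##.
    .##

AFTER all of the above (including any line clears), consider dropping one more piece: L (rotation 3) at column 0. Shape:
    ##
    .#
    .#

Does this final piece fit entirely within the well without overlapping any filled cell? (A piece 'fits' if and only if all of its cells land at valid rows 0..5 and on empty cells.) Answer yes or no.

Drop 1: T rot2 at col 3 lands with bottom-row=0; cleared 0 line(s) (total 0); column heights now [0 0 0 2 2 2], max=2
Drop 2: S rot0 at col 0 lands with bottom-row=0; cleared 0 line(s) (total 0); column heights now [1 2 2 2 2 2], max=2
Drop 3: Z rot2 at col 0 lands with bottom-row=2; cleared 0 line(s) (total 0); column heights now [4 4 3 2 2 2], max=4
Test piece L rot3 at col 0 (width 2): heights before test = [4 4 3 2 2 2]; fits = False

Answer: no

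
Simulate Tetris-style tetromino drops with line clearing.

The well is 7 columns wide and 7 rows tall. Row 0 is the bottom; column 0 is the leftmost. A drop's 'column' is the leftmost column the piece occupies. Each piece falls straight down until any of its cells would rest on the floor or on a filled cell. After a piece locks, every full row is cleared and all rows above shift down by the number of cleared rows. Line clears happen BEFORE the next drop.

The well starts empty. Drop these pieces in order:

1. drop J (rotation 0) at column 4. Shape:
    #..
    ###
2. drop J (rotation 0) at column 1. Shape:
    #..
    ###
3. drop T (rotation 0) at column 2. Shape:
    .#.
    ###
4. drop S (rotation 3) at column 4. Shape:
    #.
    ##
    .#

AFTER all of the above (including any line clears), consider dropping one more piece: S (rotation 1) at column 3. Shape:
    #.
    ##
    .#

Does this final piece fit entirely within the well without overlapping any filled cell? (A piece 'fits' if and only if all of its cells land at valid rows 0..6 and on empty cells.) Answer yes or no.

Drop 1: J rot0 at col 4 lands with bottom-row=0; cleared 0 line(s) (total 0); column heights now [0 0 0 0 2 1 1], max=2
Drop 2: J rot0 at col 1 lands with bottom-row=0; cleared 0 line(s) (total 0); column heights now [0 2 1 1 2 1 1], max=2
Drop 3: T rot0 at col 2 lands with bottom-row=2; cleared 0 line(s) (total 0); column heights now [0 2 3 4 3 1 1], max=4
Drop 4: S rot3 at col 4 lands with bottom-row=2; cleared 0 line(s) (total 0); column heights now [0 2 3 4 5 4 1], max=5
Test piece S rot1 at col 3 (width 2): heights before test = [0 2 3 4 5 4 1]; fits = False

Answer: no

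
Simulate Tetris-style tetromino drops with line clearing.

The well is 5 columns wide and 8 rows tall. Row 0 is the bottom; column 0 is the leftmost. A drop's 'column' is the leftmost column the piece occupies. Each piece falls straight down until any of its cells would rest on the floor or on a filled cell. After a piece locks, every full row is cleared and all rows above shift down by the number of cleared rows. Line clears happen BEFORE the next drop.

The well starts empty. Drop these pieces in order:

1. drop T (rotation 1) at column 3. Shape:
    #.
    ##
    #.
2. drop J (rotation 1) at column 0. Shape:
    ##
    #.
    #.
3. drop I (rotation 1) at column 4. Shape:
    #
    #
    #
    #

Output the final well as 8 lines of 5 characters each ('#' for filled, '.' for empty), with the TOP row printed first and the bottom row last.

Answer: .....
.....
....#
....#
....#
##.##
#..##
#..#.

Derivation:
Drop 1: T rot1 at col 3 lands with bottom-row=0; cleared 0 line(s) (total 0); column heights now [0 0 0 3 2], max=3
Drop 2: J rot1 at col 0 lands with bottom-row=0; cleared 0 line(s) (total 0); column heights now [3 3 0 3 2], max=3
Drop 3: I rot1 at col 4 lands with bottom-row=2; cleared 0 line(s) (total 0); column heights now [3 3 0 3 6], max=6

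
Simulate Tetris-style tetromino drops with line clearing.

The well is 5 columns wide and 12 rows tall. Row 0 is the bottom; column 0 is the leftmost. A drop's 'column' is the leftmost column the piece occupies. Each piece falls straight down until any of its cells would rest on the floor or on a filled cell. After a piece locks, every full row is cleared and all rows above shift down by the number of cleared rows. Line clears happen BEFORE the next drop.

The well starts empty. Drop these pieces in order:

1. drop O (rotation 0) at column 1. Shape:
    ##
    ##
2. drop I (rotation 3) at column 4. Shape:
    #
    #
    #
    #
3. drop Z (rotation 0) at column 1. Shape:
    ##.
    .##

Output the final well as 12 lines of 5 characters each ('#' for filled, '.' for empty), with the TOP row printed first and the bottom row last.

Drop 1: O rot0 at col 1 lands with bottom-row=0; cleared 0 line(s) (total 0); column heights now [0 2 2 0 0], max=2
Drop 2: I rot3 at col 4 lands with bottom-row=0; cleared 0 line(s) (total 0); column heights now [0 2 2 0 4], max=4
Drop 3: Z rot0 at col 1 lands with bottom-row=2; cleared 0 line(s) (total 0); column heights now [0 4 4 3 4], max=4

Answer: .....
.....
.....
.....
.....
.....
.....
.....
.##.#
..###
.##.#
.##.#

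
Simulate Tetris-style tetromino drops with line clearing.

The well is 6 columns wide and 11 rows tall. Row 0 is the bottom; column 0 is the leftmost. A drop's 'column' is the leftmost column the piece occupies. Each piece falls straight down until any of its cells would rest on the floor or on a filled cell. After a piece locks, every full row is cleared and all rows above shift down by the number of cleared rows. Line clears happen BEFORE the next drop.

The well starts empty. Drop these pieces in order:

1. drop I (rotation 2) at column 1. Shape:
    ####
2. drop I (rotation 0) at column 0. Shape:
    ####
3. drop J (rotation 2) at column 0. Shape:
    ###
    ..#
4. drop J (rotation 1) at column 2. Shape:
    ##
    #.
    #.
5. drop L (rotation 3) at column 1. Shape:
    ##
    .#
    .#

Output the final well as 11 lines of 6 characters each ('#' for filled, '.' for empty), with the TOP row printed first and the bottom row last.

Drop 1: I rot2 at col 1 lands with bottom-row=0; cleared 0 line(s) (total 0); column heights now [0 1 1 1 1 0], max=1
Drop 2: I rot0 at col 0 lands with bottom-row=1; cleared 0 line(s) (total 0); column heights now [2 2 2 2 1 0], max=2
Drop 3: J rot2 at col 0 lands with bottom-row=2; cleared 0 line(s) (total 0); column heights now [4 4 4 2 1 0], max=4
Drop 4: J rot1 at col 2 lands with bottom-row=4; cleared 0 line(s) (total 0); column heights now [4 4 7 7 1 0], max=7
Drop 5: L rot3 at col 1 lands with bottom-row=7; cleared 0 line(s) (total 0); column heights now [4 10 10 7 1 0], max=10

Answer: ......
.##...
..#...
..#...
..##..
..#...
..#...
###...
..#...
####..
.####.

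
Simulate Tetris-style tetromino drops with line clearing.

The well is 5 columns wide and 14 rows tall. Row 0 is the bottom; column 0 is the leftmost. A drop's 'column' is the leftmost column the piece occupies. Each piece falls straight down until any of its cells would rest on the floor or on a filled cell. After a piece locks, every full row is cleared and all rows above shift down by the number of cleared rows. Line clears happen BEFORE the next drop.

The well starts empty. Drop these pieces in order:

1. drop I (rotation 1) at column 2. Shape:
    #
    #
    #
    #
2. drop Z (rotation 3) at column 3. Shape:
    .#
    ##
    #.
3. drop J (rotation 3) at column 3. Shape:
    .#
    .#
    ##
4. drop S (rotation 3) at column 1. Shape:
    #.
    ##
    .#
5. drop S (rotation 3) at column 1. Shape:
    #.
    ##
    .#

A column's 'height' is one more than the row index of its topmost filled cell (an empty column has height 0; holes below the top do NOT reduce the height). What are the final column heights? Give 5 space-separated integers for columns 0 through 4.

Answer: 0 9 8 4 6

Derivation:
Drop 1: I rot1 at col 2 lands with bottom-row=0; cleared 0 line(s) (total 0); column heights now [0 0 4 0 0], max=4
Drop 2: Z rot3 at col 3 lands with bottom-row=0; cleared 0 line(s) (total 0); column heights now [0 0 4 2 3], max=4
Drop 3: J rot3 at col 3 lands with bottom-row=3; cleared 0 line(s) (total 0); column heights now [0 0 4 4 6], max=6
Drop 4: S rot3 at col 1 lands with bottom-row=4; cleared 0 line(s) (total 0); column heights now [0 7 6 4 6], max=7
Drop 5: S rot3 at col 1 lands with bottom-row=6; cleared 0 line(s) (total 0); column heights now [0 9 8 4 6], max=9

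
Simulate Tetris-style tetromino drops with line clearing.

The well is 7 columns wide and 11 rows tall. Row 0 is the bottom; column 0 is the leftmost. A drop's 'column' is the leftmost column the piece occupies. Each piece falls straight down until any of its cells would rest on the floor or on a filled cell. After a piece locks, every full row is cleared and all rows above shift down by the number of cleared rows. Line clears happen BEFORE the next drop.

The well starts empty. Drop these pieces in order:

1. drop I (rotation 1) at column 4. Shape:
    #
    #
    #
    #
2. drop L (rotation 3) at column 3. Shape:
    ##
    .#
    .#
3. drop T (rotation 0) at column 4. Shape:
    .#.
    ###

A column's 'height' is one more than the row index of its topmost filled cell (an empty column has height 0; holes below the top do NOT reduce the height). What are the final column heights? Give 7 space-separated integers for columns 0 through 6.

Drop 1: I rot1 at col 4 lands with bottom-row=0; cleared 0 line(s) (total 0); column heights now [0 0 0 0 4 0 0], max=4
Drop 2: L rot3 at col 3 lands with bottom-row=4; cleared 0 line(s) (total 0); column heights now [0 0 0 7 7 0 0], max=7
Drop 3: T rot0 at col 4 lands with bottom-row=7; cleared 0 line(s) (total 0); column heights now [0 0 0 7 8 9 8], max=9

Answer: 0 0 0 7 8 9 8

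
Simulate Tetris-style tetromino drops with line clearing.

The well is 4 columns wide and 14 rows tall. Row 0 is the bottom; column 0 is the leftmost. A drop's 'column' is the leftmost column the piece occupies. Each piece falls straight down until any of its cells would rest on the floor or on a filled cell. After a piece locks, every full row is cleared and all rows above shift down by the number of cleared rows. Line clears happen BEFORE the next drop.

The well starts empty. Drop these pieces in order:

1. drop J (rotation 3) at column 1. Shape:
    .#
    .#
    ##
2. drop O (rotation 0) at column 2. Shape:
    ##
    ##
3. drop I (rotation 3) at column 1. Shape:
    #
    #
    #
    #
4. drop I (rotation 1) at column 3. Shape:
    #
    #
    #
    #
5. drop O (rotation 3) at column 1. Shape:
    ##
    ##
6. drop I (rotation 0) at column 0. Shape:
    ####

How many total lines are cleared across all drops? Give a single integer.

Drop 1: J rot3 at col 1 lands with bottom-row=0; cleared 0 line(s) (total 0); column heights now [0 1 3 0], max=3
Drop 2: O rot0 at col 2 lands with bottom-row=3; cleared 0 line(s) (total 0); column heights now [0 1 5 5], max=5
Drop 3: I rot3 at col 1 lands with bottom-row=1; cleared 0 line(s) (total 0); column heights now [0 5 5 5], max=5
Drop 4: I rot1 at col 3 lands with bottom-row=5; cleared 0 line(s) (total 0); column heights now [0 5 5 9], max=9
Drop 5: O rot3 at col 1 lands with bottom-row=5; cleared 0 line(s) (total 0); column heights now [0 7 7 9], max=9
Drop 6: I rot0 at col 0 lands with bottom-row=9; cleared 1 line(s) (total 1); column heights now [0 7 7 9], max=9

Answer: 1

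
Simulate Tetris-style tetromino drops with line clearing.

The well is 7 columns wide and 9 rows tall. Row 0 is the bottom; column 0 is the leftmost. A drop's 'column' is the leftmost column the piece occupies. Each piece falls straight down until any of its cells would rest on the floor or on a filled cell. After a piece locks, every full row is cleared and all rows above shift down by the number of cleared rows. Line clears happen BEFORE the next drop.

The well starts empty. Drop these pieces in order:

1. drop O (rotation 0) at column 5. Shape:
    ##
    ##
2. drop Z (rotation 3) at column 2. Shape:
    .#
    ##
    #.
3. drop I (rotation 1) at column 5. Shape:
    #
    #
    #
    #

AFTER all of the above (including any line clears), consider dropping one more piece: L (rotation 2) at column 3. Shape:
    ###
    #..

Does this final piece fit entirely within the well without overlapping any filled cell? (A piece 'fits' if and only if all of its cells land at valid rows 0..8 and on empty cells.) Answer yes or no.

Drop 1: O rot0 at col 5 lands with bottom-row=0; cleared 0 line(s) (total 0); column heights now [0 0 0 0 0 2 2], max=2
Drop 2: Z rot3 at col 2 lands with bottom-row=0; cleared 0 line(s) (total 0); column heights now [0 0 2 3 0 2 2], max=3
Drop 3: I rot1 at col 5 lands with bottom-row=2; cleared 0 line(s) (total 0); column heights now [0 0 2 3 0 6 2], max=6
Test piece L rot2 at col 3 (width 3): heights before test = [0 0 2 3 0 6 2]; fits = True

Answer: yes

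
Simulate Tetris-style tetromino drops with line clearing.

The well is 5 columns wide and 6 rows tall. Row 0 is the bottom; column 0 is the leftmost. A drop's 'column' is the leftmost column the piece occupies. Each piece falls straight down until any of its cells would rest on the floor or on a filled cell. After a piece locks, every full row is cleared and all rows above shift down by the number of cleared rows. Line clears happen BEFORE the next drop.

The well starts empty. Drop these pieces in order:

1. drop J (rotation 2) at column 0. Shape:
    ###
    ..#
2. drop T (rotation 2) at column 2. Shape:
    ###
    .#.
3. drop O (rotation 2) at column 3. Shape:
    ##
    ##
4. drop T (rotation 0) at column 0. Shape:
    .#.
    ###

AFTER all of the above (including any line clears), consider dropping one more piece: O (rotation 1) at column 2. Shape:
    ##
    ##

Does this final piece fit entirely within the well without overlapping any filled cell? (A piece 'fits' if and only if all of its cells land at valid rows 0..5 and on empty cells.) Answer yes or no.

Answer: yes

Derivation:
Drop 1: J rot2 at col 0 lands with bottom-row=0; cleared 0 line(s) (total 0); column heights now [2 2 2 0 0], max=2
Drop 2: T rot2 at col 2 lands with bottom-row=1; cleared 0 line(s) (total 0); column heights now [2 2 3 3 3], max=3
Drop 3: O rot2 at col 3 lands with bottom-row=3; cleared 0 line(s) (total 0); column heights now [2 2 3 5 5], max=5
Drop 4: T rot0 at col 0 lands with bottom-row=3; cleared 1 line(s) (total 1); column heights now [2 4 3 4 4], max=4
Test piece O rot1 at col 2 (width 2): heights before test = [2 4 3 4 4]; fits = True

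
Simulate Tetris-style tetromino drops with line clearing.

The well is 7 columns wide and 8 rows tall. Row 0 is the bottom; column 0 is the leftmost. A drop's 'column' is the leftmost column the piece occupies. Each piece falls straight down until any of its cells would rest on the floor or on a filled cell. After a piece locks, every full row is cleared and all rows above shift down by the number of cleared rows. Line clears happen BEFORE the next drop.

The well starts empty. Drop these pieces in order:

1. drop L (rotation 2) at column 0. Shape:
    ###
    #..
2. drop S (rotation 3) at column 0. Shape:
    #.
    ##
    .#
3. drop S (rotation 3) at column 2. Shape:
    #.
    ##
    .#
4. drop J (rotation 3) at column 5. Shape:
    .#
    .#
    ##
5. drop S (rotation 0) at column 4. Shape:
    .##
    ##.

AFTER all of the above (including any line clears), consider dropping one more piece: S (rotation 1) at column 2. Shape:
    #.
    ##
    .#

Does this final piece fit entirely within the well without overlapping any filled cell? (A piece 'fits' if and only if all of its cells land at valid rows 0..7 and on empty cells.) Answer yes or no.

Answer: yes

Derivation:
Drop 1: L rot2 at col 0 lands with bottom-row=0; cleared 0 line(s) (total 0); column heights now [2 2 2 0 0 0 0], max=2
Drop 2: S rot3 at col 0 lands with bottom-row=2; cleared 0 line(s) (total 0); column heights now [5 4 2 0 0 0 0], max=5
Drop 3: S rot3 at col 2 lands with bottom-row=1; cleared 0 line(s) (total 0); column heights now [5 4 4 3 0 0 0], max=5
Drop 4: J rot3 at col 5 lands with bottom-row=0; cleared 0 line(s) (total 0); column heights now [5 4 4 3 0 1 3], max=5
Drop 5: S rot0 at col 4 lands with bottom-row=2; cleared 0 line(s) (total 0); column heights now [5 4 4 3 3 4 4], max=5
Test piece S rot1 at col 2 (width 2): heights before test = [5 4 4 3 3 4 4]; fits = True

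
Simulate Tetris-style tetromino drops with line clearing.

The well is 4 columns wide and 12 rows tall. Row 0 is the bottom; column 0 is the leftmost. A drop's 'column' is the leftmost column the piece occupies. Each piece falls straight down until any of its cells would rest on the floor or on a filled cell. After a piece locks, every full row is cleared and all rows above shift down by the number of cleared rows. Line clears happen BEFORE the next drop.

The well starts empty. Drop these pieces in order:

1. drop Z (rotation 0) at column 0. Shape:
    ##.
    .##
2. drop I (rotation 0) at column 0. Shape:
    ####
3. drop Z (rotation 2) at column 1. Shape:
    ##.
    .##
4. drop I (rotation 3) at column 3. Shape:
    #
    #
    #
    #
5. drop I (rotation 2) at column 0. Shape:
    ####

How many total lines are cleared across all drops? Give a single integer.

Answer: 3

Derivation:
Drop 1: Z rot0 at col 0 lands with bottom-row=0; cleared 0 line(s) (total 0); column heights now [2 2 1 0], max=2
Drop 2: I rot0 at col 0 lands with bottom-row=2; cleared 1 line(s) (total 1); column heights now [2 2 1 0], max=2
Drop 3: Z rot2 at col 1 lands with bottom-row=1; cleared 1 line(s) (total 2); column heights now [0 2 2 0], max=2
Drop 4: I rot3 at col 3 lands with bottom-row=0; cleared 0 line(s) (total 2); column heights now [0 2 2 4], max=4
Drop 5: I rot2 at col 0 lands with bottom-row=4; cleared 1 line(s) (total 3); column heights now [0 2 2 4], max=4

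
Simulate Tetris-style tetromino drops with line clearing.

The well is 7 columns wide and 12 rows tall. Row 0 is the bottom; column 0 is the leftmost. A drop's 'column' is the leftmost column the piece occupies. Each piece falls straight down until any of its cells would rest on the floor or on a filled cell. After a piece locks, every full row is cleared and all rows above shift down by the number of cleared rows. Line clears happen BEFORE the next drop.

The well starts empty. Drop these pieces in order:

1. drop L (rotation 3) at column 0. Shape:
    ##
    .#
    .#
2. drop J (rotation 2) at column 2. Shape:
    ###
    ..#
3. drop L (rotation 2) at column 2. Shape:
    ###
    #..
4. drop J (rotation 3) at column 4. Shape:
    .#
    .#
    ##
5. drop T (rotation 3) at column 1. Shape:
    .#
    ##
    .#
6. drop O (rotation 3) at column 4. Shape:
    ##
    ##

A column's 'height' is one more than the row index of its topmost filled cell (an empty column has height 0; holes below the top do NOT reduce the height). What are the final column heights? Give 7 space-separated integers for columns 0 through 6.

Answer: 3 6 7 4 9 9 0

Derivation:
Drop 1: L rot3 at col 0 lands with bottom-row=0; cleared 0 line(s) (total 0); column heights now [3 3 0 0 0 0 0], max=3
Drop 2: J rot2 at col 2 lands with bottom-row=0; cleared 0 line(s) (total 0); column heights now [3 3 2 2 2 0 0], max=3
Drop 3: L rot2 at col 2 lands with bottom-row=2; cleared 0 line(s) (total 0); column heights now [3 3 4 4 4 0 0], max=4
Drop 4: J rot3 at col 4 lands with bottom-row=4; cleared 0 line(s) (total 0); column heights now [3 3 4 4 5 7 0], max=7
Drop 5: T rot3 at col 1 lands with bottom-row=4; cleared 0 line(s) (total 0); column heights now [3 6 7 4 5 7 0], max=7
Drop 6: O rot3 at col 4 lands with bottom-row=7; cleared 0 line(s) (total 0); column heights now [3 6 7 4 9 9 0], max=9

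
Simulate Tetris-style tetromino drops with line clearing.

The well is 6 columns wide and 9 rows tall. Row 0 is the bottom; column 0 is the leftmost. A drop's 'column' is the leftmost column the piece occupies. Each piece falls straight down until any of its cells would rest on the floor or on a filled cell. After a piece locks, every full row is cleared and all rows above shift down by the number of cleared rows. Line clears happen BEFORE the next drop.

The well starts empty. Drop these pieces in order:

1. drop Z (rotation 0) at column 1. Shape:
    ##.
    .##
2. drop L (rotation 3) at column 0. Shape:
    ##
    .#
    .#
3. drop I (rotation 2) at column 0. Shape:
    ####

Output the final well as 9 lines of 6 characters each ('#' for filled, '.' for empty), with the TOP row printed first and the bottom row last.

Drop 1: Z rot0 at col 1 lands with bottom-row=0; cleared 0 line(s) (total 0); column heights now [0 2 2 1 0 0], max=2
Drop 2: L rot3 at col 0 lands with bottom-row=2; cleared 0 line(s) (total 0); column heights now [5 5 2 1 0 0], max=5
Drop 3: I rot2 at col 0 lands with bottom-row=5; cleared 0 line(s) (total 0); column heights now [6 6 6 6 0 0], max=6

Answer: ......
......
......
####..
##....
.#....
.#....
.##...
..##..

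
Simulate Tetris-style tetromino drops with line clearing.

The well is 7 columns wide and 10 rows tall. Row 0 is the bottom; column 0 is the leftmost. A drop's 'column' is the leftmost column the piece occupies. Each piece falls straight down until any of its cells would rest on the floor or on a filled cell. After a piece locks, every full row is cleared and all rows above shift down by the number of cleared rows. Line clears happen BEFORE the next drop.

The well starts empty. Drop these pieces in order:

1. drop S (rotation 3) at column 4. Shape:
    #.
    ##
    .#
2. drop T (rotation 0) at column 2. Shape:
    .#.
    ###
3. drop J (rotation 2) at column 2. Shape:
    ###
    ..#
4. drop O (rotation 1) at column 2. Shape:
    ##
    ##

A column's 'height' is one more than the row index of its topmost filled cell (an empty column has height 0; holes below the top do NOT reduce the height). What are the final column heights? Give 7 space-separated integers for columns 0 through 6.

Drop 1: S rot3 at col 4 lands with bottom-row=0; cleared 0 line(s) (total 0); column heights now [0 0 0 0 3 2 0], max=3
Drop 2: T rot0 at col 2 lands with bottom-row=3; cleared 0 line(s) (total 0); column heights now [0 0 4 5 4 2 0], max=5
Drop 3: J rot2 at col 2 lands with bottom-row=4; cleared 0 line(s) (total 0); column heights now [0 0 6 6 6 2 0], max=6
Drop 4: O rot1 at col 2 lands with bottom-row=6; cleared 0 line(s) (total 0); column heights now [0 0 8 8 6 2 0], max=8

Answer: 0 0 8 8 6 2 0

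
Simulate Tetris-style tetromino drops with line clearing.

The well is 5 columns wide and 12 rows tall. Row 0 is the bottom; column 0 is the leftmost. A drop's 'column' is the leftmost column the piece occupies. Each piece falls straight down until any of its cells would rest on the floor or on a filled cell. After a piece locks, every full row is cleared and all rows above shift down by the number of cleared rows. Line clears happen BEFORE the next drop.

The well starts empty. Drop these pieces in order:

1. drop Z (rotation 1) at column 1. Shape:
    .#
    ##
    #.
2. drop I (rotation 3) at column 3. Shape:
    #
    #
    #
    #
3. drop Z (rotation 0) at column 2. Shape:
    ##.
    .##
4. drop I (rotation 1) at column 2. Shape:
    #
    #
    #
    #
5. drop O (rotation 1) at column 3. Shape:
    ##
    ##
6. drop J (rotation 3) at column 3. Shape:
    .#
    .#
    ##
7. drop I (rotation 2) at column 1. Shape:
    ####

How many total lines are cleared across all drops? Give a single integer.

Answer: 0

Derivation:
Drop 1: Z rot1 at col 1 lands with bottom-row=0; cleared 0 line(s) (total 0); column heights now [0 2 3 0 0], max=3
Drop 2: I rot3 at col 3 lands with bottom-row=0; cleared 0 line(s) (total 0); column heights now [0 2 3 4 0], max=4
Drop 3: Z rot0 at col 2 lands with bottom-row=4; cleared 0 line(s) (total 0); column heights now [0 2 6 6 5], max=6
Drop 4: I rot1 at col 2 lands with bottom-row=6; cleared 0 line(s) (total 0); column heights now [0 2 10 6 5], max=10
Drop 5: O rot1 at col 3 lands with bottom-row=6; cleared 0 line(s) (total 0); column heights now [0 2 10 8 8], max=10
Drop 6: J rot3 at col 3 lands with bottom-row=8; cleared 0 line(s) (total 0); column heights now [0 2 10 9 11], max=11
Drop 7: I rot2 at col 1 lands with bottom-row=11; cleared 0 line(s) (total 0); column heights now [0 12 12 12 12], max=12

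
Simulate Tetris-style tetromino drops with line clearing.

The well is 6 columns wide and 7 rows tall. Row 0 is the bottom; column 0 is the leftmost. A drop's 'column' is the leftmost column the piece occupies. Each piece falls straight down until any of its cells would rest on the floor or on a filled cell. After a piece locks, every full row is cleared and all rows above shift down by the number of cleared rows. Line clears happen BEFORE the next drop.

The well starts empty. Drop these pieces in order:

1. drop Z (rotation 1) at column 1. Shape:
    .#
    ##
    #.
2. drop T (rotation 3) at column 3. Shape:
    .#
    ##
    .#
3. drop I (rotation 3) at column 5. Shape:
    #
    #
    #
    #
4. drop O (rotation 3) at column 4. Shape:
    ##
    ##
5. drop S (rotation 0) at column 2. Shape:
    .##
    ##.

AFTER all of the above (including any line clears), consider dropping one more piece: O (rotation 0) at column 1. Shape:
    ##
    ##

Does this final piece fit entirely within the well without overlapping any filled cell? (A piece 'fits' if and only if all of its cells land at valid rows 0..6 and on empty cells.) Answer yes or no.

Drop 1: Z rot1 at col 1 lands with bottom-row=0; cleared 0 line(s) (total 0); column heights now [0 2 3 0 0 0], max=3
Drop 2: T rot3 at col 3 lands with bottom-row=0; cleared 0 line(s) (total 0); column heights now [0 2 3 2 3 0], max=3
Drop 3: I rot3 at col 5 lands with bottom-row=0; cleared 0 line(s) (total 0); column heights now [0 2 3 2 3 4], max=4
Drop 4: O rot3 at col 4 lands with bottom-row=4; cleared 0 line(s) (total 0); column heights now [0 2 3 2 6 6], max=6
Drop 5: S rot0 at col 2 lands with bottom-row=5; cleared 0 line(s) (total 0); column heights now [0 2 6 7 7 6], max=7
Test piece O rot0 at col 1 (width 2): heights before test = [0 2 6 7 7 6]; fits = False

Answer: no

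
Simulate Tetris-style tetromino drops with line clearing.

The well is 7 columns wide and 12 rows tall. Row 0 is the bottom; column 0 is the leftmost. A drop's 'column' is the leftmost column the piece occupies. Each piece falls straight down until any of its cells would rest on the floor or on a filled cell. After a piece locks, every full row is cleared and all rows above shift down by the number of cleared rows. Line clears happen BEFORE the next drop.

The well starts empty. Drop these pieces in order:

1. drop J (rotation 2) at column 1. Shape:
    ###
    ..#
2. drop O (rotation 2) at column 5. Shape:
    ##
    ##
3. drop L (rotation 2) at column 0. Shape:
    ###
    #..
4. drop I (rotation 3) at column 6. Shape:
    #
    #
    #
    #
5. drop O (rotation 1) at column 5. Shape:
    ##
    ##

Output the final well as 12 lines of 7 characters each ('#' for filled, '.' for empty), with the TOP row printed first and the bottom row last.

Answer: .......
.......
.......
.......
.....##
.....##
......#
......#
......#
###...#
####.##
...#.##

Derivation:
Drop 1: J rot2 at col 1 lands with bottom-row=0; cleared 0 line(s) (total 0); column heights now [0 2 2 2 0 0 0], max=2
Drop 2: O rot2 at col 5 lands with bottom-row=0; cleared 0 line(s) (total 0); column heights now [0 2 2 2 0 2 2], max=2
Drop 3: L rot2 at col 0 lands with bottom-row=1; cleared 0 line(s) (total 0); column heights now [3 3 3 2 0 2 2], max=3
Drop 4: I rot3 at col 6 lands with bottom-row=2; cleared 0 line(s) (total 0); column heights now [3 3 3 2 0 2 6], max=6
Drop 5: O rot1 at col 5 lands with bottom-row=6; cleared 0 line(s) (total 0); column heights now [3 3 3 2 0 8 8], max=8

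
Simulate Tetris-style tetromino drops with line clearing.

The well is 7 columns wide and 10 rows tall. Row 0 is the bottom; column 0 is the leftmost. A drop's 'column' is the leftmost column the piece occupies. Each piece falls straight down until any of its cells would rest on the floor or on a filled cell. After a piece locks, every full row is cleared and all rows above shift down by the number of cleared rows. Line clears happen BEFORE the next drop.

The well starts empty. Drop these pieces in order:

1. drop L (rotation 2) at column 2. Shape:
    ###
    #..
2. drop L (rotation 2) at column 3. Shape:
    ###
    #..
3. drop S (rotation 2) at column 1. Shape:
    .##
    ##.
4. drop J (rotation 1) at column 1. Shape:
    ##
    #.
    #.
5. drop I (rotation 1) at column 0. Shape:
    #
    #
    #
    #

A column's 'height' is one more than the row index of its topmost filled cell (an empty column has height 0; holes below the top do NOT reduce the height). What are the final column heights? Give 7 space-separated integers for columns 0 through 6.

Answer: 4 7 7 5 4 4 0

Derivation:
Drop 1: L rot2 at col 2 lands with bottom-row=0; cleared 0 line(s) (total 0); column heights now [0 0 2 2 2 0 0], max=2
Drop 2: L rot2 at col 3 lands with bottom-row=2; cleared 0 line(s) (total 0); column heights now [0 0 2 4 4 4 0], max=4
Drop 3: S rot2 at col 1 lands with bottom-row=3; cleared 0 line(s) (total 0); column heights now [0 4 5 5 4 4 0], max=5
Drop 4: J rot1 at col 1 lands with bottom-row=4; cleared 0 line(s) (total 0); column heights now [0 7 7 5 4 4 0], max=7
Drop 5: I rot1 at col 0 lands with bottom-row=0; cleared 0 line(s) (total 0); column heights now [4 7 7 5 4 4 0], max=7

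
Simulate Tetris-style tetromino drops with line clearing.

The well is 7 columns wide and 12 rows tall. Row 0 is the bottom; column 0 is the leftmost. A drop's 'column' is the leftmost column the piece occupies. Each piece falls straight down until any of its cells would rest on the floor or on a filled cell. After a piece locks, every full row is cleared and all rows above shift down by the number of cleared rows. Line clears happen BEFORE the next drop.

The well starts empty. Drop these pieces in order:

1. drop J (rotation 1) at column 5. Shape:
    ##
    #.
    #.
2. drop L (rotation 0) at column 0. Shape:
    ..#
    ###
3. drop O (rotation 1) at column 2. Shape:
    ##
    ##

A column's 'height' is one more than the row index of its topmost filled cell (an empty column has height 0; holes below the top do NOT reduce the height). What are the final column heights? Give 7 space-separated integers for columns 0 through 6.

Drop 1: J rot1 at col 5 lands with bottom-row=0; cleared 0 line(s) (total 0); column heights now [0 0 0 0 0 3 3], max=3
Drop 2: L rot0 at col 0 lands with bottom-row=0; cleared 0 line(s) (total 0); column heights now [1 1 2 0 0 3 3], max=3
Drop 3: O rot1 at col 2 lands with bottom-row=2; cleared 0 line(s) (total 0); column heights now [1 1 4 4 0 3 3], max=4

Answer: 1 1 4 4 0 3 3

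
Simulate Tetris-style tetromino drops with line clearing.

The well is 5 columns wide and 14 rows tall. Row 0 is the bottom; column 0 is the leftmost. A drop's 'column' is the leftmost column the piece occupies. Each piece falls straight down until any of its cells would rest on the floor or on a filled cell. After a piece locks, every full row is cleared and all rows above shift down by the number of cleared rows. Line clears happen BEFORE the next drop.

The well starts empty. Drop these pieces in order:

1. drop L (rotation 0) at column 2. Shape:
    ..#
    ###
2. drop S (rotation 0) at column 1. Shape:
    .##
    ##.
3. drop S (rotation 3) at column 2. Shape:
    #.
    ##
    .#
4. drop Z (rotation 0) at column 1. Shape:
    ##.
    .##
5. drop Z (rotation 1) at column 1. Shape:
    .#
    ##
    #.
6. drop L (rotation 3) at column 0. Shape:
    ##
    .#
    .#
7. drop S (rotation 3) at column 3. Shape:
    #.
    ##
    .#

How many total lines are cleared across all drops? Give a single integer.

Drop 1: L rot0 at col 2 lands with bottom-row=0; cleared 0 line(s) (total 0); column heights now [0 0 1 1 2], max=2
Drop 2: S rot0 at col 1 lands with bottom-row=1; cleared 0 line(s) (total 0); column heights now [0 2 3 3 2], max=3
Drop 3: S rot3 at col 2 lands with bottom-row=3; cleared 0 line(s) (total 0); column heights now [0 2 6 5 2], max=6
Drop 4: Z rot0 at col 1 lands with bottom-row=6; cleared 0 line(s) (total 0); column heights now [0 8 8 7 2], max=8
Drop 5: Z rot1 at col 1 lands with bottom-row=8; cleared 0 line(s) (total 0); column heights now [0 10 11 7 2], max=11
Drop 6: L rot3 at col 0 lands with bottom-row=10; cleared 0 line(s) (total 0); column heights now [13 13 11 7 2], max=13
Drop 7: S rot3 at col 3 lands with bottom-row=6; cleared 0 line(s) (total 0); column heights now [13 13 11 9 8], max=13

Answer: 0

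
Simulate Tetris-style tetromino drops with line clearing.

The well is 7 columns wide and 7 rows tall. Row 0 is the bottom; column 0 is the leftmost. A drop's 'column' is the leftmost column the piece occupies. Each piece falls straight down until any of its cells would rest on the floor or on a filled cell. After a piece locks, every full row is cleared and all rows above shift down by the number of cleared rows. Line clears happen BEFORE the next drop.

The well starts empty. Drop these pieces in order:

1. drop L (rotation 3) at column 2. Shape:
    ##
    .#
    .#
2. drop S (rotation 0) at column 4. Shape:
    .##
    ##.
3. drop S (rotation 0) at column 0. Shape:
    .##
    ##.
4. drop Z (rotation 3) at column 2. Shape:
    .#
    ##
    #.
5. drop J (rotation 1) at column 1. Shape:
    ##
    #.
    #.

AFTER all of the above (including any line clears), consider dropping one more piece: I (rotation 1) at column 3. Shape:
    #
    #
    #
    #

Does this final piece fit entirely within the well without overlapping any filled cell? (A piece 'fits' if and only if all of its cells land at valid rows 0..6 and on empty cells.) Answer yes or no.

Drop 1: L rot3 at col 2 lands with bottom-row=0; cleared 0 line(s) (total 0); column heights now [0 0 3 3 0 0 0], max=3
Drop 2: S rot0 at col 4 lands with bottom-row=0; cleared 0 line(s) (total 0); column heights now [0 0 3 3 1 2 2], max=3
Drop 3: S rot0 at col 0 lands with bottom-row=2; cleared 0 line(s) (total 0); column heights now [3 4 4 3 1 2 2], max=4
Drop 4: Z rot3 at col 2 lands with bottom-row=4; cleared 0 line(s) (total 0); column heights now [3 4 6 7 1 2 2], max=7
Drop 5: J rot1 at col 1 lands with bottom-row=4; cleared 0 line(s) (total 0); column heights now [3 7 7 7 1 2 2], max=7
Test piece I rot1 at col 3 (width 1): heights before test = [3 7 7 7 1 2 2]; fits = False

Answer: no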